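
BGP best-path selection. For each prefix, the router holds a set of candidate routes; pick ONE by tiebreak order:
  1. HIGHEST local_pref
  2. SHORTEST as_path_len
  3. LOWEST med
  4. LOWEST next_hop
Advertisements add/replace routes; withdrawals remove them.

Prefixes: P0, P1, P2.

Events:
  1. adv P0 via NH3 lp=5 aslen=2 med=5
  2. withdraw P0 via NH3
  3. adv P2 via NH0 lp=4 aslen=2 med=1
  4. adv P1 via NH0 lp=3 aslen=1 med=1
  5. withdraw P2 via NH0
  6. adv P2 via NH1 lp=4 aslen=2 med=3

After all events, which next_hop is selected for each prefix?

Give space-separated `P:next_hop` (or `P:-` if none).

Answer: P0:- P1:NH0 P2:NH1

Derivation:
Op 1: best P0=NH3 P1=- P2=-
Op 2: best P0=- P1=- P2=-
Op 3: best P0=- P1=- P2=NH0
Op 4: best P0=- P1=NH0 P2=NH0
Op 5: best P0=- P1=NH0 P2=-
Op 6: best P0=- P1=NH0 P2=NH1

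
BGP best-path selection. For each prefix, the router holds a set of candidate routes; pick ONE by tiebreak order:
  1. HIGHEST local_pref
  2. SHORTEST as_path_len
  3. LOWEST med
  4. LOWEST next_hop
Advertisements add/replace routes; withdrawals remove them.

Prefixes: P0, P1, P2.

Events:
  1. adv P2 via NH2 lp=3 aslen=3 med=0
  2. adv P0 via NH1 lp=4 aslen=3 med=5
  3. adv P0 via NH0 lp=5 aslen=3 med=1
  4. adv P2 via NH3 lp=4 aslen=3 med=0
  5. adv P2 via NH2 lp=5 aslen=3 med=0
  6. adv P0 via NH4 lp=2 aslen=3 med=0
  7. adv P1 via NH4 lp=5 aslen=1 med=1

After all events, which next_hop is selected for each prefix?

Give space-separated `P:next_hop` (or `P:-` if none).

Op 1: best P0=- P1=- P2=NH2
Op 2: best P0=NH1 P1=- P2=NH2
Op 3: best P0=NH0 P1=- P2=NH2
Op 4: best P0=NH0 P1=- P2=NH3
Op 5: best P0=NH0 P1=- P2=NH2
Op 6: best P0=NH0 P1=- P2=NH2
Op 7: best P0=NH0 P1=NH4 P2=NH2

Answer: P0:NH0 P1:NH4 P2:NH2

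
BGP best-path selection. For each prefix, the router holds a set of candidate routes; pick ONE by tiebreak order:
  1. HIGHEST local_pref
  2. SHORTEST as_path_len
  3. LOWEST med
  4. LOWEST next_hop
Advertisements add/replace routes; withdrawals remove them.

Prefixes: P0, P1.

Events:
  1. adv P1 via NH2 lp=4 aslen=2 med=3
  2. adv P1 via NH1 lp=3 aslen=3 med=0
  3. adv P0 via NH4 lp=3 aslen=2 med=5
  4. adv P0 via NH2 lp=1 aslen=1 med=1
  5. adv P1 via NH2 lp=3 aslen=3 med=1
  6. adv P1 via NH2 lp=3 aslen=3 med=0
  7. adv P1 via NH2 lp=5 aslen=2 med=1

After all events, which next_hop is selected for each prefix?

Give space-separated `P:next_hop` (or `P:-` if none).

Op 1: best P0=- P1=NH2
Op 2: best P0=- P1=NH2
Op 3: best P0=NH4 P1=NH2
Op 4: best P0=NH4 P1=NH2
Op 5: best P0=NH4 P1=NH1
Op 6: best P0=NH4 P1=NH1
Op 7: best P0=NH4 P1=NH2

Answer: P0:NH4 P1:NH2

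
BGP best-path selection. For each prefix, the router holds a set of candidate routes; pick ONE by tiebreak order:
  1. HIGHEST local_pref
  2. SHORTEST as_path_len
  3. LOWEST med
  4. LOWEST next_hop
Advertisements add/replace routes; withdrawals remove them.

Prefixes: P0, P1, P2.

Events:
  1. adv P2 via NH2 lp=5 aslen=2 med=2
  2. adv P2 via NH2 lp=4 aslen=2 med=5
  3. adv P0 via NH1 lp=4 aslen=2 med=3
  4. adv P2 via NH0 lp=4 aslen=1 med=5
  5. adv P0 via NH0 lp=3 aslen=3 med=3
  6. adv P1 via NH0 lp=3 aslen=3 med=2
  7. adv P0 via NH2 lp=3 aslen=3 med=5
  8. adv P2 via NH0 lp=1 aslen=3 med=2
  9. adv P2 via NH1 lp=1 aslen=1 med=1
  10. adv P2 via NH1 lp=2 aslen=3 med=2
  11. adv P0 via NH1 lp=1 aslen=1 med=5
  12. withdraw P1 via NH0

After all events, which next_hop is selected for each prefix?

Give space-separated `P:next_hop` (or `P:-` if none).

Answer: P0:NH0 P1:- P2:NH2

Derivation:
Op 1: best P0=- P1=- P2=NH2
Op 2: best P0=- P1=- P2=NH2
Op 3: best P0=NH1 P1=- P2=NH2
Op 4: best P0=NH1 P1=- P2=NH0
Op 5: best P0=NH1 P1=- P2=NH0
Op 6: best P0=NH1 P1=NH0 P2=NH0
Op 7: best P0=NH1 P1=NH0 P2=NH0
Op 8: best P0=NH1 P1=NH0 P2=NH2
Op 9: best P0=NH1 P1=NH0 P2=NH2
Op 10: best P0=NH1 P1=NH0 P2=NH2
Op 11: best P0=NH0 P1=NH0 P2=NH2
Op 12: best P0=NH0 P1=- P2=NH2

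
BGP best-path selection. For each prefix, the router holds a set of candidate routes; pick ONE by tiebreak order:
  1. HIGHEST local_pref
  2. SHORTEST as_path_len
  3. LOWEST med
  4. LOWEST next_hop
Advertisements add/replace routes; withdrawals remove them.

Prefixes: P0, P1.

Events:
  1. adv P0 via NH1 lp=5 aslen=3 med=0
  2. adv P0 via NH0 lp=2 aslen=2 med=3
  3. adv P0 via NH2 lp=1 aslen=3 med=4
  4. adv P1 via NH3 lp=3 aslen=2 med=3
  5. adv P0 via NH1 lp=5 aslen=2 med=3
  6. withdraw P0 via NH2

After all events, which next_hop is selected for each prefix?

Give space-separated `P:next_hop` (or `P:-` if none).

Op 1: best P0=NH1 P1=-
Op 2: best P0=NH1 P1=-
Op 3: best P0=NH1 P1=-
Op 4: best P0=NH1 P1=NH3
Op 5: best P0=NH1 P1=NH3
Op 6: best P0=NH1 P1=NH3

Answer: P0:NH1 P1:NH3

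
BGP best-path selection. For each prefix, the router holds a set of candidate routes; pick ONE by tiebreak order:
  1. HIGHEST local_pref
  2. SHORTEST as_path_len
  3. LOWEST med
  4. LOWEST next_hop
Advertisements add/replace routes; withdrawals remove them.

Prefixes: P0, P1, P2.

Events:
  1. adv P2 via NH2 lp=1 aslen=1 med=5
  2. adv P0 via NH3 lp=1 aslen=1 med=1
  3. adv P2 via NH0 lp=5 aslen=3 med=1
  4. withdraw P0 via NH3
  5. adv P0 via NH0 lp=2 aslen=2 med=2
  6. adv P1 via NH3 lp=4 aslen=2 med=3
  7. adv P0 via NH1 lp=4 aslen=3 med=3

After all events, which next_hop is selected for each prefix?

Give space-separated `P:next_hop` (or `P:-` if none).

Answer: P0:NH1 P1:NH3 P2:NH0

Derivation:
Op 1: best P0=- P1=- P2=NH2
Op 2: best P0=NH3 P1=- P2=NH2
Op 3: best P0=NH3 P1=- P2=NH0
Op 4: best P0=- P1=- P2=NH0
Op 5: best P0=NH0 P1=- P2=NH0
Op 6: best P0=NH0 P1=NH3 P2=NH0
Op 7: best P0=NH1 P1=NH3 P2=NH0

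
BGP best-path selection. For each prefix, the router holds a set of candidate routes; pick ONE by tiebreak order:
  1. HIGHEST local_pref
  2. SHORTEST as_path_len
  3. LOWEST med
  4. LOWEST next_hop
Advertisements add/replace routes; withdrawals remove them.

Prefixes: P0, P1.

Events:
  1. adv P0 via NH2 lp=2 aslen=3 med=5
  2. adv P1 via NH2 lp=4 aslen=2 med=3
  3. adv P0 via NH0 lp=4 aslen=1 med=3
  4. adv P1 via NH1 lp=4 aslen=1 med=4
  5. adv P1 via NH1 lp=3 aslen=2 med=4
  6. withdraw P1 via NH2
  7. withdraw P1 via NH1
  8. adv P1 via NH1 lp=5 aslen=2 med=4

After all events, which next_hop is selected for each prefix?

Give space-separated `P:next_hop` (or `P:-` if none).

Op 1: best P0=NH2 P1=-
Op 2: best P0=NH2 P1=NH2
Op 3: best P0=NH0 P1=NH2
Op 4: best P0=NH0 P1=NH1
Op 5: best P0=NH0 P1=NH2
Op 6: best P0=NH0 P1=NH1
Op 7: best P0=NH0 P1=-
Op 8: best P0=NH0 P1=NH1

Answer: P0:NH0 P1:NH1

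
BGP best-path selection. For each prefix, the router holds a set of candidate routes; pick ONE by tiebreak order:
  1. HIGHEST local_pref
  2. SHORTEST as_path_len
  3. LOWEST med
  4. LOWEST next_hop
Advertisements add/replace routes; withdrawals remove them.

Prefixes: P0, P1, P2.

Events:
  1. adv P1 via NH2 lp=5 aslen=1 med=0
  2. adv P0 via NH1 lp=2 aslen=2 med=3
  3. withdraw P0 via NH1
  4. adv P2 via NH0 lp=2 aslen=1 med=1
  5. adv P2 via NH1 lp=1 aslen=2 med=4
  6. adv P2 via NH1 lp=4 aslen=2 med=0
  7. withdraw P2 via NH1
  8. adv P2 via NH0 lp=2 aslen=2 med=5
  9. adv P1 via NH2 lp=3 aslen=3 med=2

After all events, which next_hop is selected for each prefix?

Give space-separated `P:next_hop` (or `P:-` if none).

Answer: P0:- P1:NH2 P2:NH0

Derivation:
Op 1: best P0=- P1=NH2 P2=-
Op 2: best P0=NH1 P1=NH2 P2=-
Op 3: best P0=- P1=NH2 P2=-
Op 4: best P0=- P1=NH2 P2=NH0
Op 5: best P0=- P1=NH2 P2=NH0
Op 6: best P0=- P1=NH2 P2=NH1
Op 7: best P0=- P1=NH2 P2=NH0
Op 8: best P0=- P1=NH2 P2=NH0
Op 9: best P0=- P1=NH2 P2=NH0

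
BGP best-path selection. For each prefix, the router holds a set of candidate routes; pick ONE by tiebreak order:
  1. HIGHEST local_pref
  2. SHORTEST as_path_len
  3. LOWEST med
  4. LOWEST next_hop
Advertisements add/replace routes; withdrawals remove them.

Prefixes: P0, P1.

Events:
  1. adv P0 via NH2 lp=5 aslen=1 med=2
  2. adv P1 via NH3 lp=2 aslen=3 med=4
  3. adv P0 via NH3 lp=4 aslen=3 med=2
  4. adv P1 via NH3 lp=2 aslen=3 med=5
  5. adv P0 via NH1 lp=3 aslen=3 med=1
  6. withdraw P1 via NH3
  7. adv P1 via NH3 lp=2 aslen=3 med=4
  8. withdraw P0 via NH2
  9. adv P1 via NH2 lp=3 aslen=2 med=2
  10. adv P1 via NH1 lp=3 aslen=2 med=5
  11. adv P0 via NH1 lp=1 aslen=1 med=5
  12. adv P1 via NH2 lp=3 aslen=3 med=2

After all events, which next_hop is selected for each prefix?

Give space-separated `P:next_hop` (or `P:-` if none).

Op 1: best P0=NH2 P1=-
Op 2: best P0=NH2 P1=NH3
Op 3: best P0=NH2 P1=NH3
Op 4: best P0=NH2 P1=NH3
Op 5: best P0=NH2 P1=NH3
Op 6: best P0=NH2 P1=-
Op 7: best P0=NH2 P1=NH3
Op 8: best P0=NH3 P1=NH3
Op 9: best P0=NH3 P1=NH2
Op 10: best P0=NH3 P1=NH2
Op 11: best P0=NH3 P1=NH2
Op 12: best P0=NH3 P1=NH1

Answer: P0:NH3 P1:NH1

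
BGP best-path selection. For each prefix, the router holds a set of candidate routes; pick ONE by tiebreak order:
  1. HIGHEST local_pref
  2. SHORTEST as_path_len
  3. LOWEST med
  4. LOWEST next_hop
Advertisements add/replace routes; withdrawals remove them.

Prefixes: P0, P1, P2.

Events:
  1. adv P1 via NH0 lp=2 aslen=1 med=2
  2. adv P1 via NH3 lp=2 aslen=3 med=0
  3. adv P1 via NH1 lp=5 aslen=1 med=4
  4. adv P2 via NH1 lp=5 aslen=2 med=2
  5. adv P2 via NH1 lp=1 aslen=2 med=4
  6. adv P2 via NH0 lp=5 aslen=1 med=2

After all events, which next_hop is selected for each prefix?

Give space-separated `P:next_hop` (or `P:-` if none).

Op 1: best P0=- P1=NH0 P2=-
Op 2: best P0=- P1=NH0 P2=-
Op 3: best P0=- P1=NH1 P2=-
Op 4: best P0=- P1=NH1 P2=NH1
Op 5: best P0=- P1=NH1 P2=NH1
Op 6: best P0=- P1=NH1 P2=NH0

Answer: P0:- P1:NH1 P2:NH0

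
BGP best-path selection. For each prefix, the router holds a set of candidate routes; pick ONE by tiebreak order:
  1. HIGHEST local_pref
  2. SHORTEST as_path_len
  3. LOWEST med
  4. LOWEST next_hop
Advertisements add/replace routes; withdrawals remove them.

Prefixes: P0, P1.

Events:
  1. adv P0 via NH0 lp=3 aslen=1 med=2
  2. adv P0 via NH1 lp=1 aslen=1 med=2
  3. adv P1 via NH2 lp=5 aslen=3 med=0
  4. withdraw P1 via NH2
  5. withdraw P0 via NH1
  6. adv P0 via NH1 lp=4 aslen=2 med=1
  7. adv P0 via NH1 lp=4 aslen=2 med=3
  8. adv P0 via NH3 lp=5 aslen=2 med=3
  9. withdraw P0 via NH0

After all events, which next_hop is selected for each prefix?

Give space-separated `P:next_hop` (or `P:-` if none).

Op 1: best P0=NH0 P1=-
Op 2: best P0=NH0 P1=-
Op 3: best P0=NH0 P1=NH2
Op 4: best P0=NH0 P1=-
Op 5: best P0=NH0 P1=-
Op 6: best P0=NH1 P1=-
Op 7: best P0=NH1 P1=-
Op 8: best P0=NH3 P1=-
Op 9: best P0=NH3 P1=-

Answer: P0:NH3 P1:-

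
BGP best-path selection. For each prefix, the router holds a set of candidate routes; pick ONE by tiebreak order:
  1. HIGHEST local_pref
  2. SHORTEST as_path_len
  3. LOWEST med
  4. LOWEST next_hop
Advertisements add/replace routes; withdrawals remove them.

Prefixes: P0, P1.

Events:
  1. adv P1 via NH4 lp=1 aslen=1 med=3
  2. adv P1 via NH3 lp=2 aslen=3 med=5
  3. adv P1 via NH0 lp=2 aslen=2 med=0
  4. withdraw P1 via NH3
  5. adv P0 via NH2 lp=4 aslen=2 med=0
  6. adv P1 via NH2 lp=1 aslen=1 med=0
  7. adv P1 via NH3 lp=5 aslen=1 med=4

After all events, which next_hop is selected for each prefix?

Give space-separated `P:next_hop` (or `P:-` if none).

Op 1: best P0=- P1=NH4
Op 2: best P0=- P1=NH3
Op 3: best P0=- P1=NH0
Op 4: best P0=- P1=NH0
Op 5: best P0=NH2 P1=NH0
Op 6: best P0=NH2 P1=NH0
Op 7: best P0=NH2 P1=NH3

Answer: P0:NH2 P1:NH3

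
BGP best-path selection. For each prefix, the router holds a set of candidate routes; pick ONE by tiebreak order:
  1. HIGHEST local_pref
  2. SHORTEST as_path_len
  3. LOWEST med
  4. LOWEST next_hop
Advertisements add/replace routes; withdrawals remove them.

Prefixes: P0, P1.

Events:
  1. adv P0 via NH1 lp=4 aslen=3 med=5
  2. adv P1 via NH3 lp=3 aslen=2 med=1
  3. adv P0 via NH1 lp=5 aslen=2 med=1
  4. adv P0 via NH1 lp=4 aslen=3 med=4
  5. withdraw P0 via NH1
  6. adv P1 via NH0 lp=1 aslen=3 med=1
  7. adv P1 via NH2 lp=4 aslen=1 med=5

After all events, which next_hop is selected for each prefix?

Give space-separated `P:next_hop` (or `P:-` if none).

Op 1: best P0=NH1 P1=-
Op 2: best P0=NH1 P1=NH3
Op 3: best P0=NH1 P1=NH3
Op 4: best P0=NH1 P1=NH3
Op 5: best P0=- P1=NH3
Op 6: best P0=- P1=NH3
Op 7: best P0=- P1=NH2

Answer: P0:- P1:NH2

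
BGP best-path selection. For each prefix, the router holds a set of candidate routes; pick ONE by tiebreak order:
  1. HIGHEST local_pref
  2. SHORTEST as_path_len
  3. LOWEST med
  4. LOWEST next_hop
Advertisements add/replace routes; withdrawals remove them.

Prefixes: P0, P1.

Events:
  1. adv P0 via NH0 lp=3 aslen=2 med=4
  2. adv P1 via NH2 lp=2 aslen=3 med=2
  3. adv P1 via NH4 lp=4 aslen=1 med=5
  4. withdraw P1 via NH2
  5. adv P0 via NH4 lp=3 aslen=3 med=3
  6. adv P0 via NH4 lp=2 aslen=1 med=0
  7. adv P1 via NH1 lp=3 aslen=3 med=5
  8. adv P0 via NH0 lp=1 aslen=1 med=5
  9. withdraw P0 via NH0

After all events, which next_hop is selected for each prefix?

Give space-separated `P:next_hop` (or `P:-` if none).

Answer: P0:NH4 P1:NH4

Derivation:
Op 1: best P0=NH0 P1=-
Op 2: best P0=NH0 P1=NH2
Op 3: best P0=NH0 P1=NH4
Op 4: best P0=NH0 P1=NH4
Op 5: best P0=NH0 P1=NH4
Op 6: best P0=NH0 P1=NH4
Op 7: best P0=NH0 P1=NH4
Op 8: best P0=NH4 P1=NH4
Op 9: best P0=NH4 P1=NH4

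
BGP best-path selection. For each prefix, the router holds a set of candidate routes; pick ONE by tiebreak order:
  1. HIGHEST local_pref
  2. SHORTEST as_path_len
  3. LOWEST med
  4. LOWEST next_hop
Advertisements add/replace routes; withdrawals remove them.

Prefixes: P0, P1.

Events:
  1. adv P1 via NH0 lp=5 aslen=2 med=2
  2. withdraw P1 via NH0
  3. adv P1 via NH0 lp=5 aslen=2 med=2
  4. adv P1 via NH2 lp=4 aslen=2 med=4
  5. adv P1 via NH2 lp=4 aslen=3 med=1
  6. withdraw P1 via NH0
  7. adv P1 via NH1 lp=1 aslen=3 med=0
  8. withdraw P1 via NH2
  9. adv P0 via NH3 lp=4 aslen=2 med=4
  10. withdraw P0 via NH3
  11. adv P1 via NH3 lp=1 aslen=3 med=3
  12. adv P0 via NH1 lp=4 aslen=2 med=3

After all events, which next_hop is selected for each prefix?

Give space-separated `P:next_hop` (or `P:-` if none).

Answer: P0:NH1 P1:NH1

Derivation:
Op 1: best P0=- P1=NH0
Op 2: best P0=- P1=-
Op 3: best P0=- P1=NH0
Op 4: best P0=- P1=NH0
Op 5: best P0=- P1=NH0
Op 6: best P0=- P1=NH2
Op 7: best P0=- P1=NH2
Op 8: best P0=- P1=NH1
Op 9: best P0=NH3 P1=NH1
Op 10: best P0=- P1=NH1
Op 11: best P0=- P1=NH1
Op 12: best P0=NH1 P1=NH1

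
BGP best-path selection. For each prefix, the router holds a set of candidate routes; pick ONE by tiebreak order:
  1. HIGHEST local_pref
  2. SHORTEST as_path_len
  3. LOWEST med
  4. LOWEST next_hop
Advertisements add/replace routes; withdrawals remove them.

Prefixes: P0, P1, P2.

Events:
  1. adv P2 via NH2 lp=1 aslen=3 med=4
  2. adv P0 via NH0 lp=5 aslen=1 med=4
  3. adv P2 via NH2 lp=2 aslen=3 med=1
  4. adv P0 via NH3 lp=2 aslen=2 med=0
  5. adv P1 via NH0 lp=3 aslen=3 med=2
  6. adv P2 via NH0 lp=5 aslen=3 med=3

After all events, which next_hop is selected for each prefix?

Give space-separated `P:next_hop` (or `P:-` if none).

Op 1: best P0=- P1=- P2=NH2
Op 2: best P0=NH0 P1=- P2=NH2
Op 3: best P0=NH0 P1=- P2=NH2
Op 4: best P0=NH0 P1=- P2=NH2
Op 5: best P0=NH0 P1=NH0 P2=NH2
Op 6: best P0=NH0 P1=NH0 P2=NH0

Answer: P0:NH0 P1:NH0 P2:NH0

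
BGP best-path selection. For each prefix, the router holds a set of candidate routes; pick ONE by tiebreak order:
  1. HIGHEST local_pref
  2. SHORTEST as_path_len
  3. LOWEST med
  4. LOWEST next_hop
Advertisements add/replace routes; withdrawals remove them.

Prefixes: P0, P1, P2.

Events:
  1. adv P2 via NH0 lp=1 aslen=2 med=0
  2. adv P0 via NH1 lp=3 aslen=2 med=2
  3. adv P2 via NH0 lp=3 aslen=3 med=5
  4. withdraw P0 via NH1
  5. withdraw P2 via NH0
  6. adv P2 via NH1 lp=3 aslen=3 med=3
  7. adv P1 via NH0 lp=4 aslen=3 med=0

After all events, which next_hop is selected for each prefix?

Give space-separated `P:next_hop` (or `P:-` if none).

Answer: P0:- P1:NH0 P2:NH1

Derivation:
Op 1: best P0=- P1=- P2=NH0
Op 2: best P0=NH1 P1=- P2=NH0
Op 3: best P0=NH1 P1=- P2=NH0
Op 4: best P0=- P1=- P2=NH0
Op 5: best P0=- P1=- P2=-
Op 6: best P0=- P1=- P2=NH1
Op 7: best P0=- P1=NH0 P2=NH1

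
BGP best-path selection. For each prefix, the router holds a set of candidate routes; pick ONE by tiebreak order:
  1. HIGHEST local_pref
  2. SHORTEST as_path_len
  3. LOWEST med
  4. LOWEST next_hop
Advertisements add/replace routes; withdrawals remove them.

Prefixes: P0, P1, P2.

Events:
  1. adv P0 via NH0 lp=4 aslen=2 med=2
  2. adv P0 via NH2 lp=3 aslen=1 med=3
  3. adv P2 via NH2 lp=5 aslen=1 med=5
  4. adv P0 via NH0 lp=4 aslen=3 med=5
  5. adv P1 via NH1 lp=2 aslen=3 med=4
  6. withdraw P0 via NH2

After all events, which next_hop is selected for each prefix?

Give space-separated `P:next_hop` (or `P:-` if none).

Answer: P0:NH0 P1:NH1 P2:NH2

Derivation:
Op 1: best P0=NH0 P1=- P2=-
Op 2: best P0=NH0 P1=- P2=-
Op 3: best P0=NH0 P1=- P2=NH2
Op 4: best P0=NH0 P1=- P2=NH2
Op 5: best P0=NH0 P1=NH1 P2=NH2
Op 6: best P0=NH0 P1=NH1 P2=NH2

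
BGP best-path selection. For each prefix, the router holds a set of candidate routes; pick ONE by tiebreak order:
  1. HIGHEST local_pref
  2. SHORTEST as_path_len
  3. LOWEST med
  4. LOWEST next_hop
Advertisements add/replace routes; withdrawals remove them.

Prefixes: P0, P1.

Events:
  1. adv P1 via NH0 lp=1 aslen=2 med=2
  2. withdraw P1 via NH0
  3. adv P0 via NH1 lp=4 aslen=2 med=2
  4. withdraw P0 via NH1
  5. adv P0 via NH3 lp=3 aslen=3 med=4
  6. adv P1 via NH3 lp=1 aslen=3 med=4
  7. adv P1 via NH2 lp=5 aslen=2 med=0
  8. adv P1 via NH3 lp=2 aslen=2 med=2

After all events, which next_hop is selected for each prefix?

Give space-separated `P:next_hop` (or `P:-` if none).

Answer: P0:NH3 P1:NH2

Derivation:
Op 1: best P0=- P1=NH0
Op 2: best P0=- P1=-
Op 3: best P0=NH1 P1=-
Op 4: best P0=- P1=-
Op 5: best P0=NH3 P1=-
Op 6: best P0=NH3 P1=NH3
Op 7: best P0=NH3 P1=NH2
Op 8: best P0=NH3 P1=NH2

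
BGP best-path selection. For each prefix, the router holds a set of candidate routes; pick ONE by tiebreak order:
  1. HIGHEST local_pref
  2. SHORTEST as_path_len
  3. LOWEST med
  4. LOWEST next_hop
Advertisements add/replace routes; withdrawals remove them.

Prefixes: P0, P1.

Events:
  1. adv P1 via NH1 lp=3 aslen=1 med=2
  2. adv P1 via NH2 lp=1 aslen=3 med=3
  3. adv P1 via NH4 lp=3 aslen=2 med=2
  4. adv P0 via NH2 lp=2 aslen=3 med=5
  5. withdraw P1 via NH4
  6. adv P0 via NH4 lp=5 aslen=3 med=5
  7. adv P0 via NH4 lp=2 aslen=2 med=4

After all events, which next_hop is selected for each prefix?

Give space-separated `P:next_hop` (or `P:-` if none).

Answer: P0:NH4 P1:NH1

Derivation:
Op 1: best P0=- P1=NH1
Op 2: best P0=- P1=NH1
Op 3: best P0=- P1=NH1
Op 4: best P0=NH2 P1=NH1
Op 5: best P0=NH2 P1=NH1
Op 6: best P0=NH4 P1=NH1
Op 7: best P0=NH4 P1=NH1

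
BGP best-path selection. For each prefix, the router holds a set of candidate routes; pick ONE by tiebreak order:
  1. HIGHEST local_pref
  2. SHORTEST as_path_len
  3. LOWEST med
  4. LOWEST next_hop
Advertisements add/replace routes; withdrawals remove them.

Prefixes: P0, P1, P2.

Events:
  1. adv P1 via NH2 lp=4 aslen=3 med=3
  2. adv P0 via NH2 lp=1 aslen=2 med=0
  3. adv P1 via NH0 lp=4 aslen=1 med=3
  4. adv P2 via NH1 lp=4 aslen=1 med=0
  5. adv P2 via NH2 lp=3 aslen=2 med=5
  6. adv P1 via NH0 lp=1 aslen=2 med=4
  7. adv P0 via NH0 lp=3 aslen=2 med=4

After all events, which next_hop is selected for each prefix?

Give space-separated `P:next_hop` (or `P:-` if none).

Op 1: best P0=- P1=NH2 P2=-
Op 2: best P0=NH2 P1=NH2 P2=-
Op 3: best P0=NH2 P1=NH0 P2=-
Op 4: best P0=NH2 P1=NH0 P2=NH1
Op 5: best P0=NH2 P1=NH0 P2=NH1
Op 6: best P0=NH2 P1=NH2 P2=NH1
Op 7: best P0=NH0 P1=NH2 P2=NH1

Answer: P0:NH0 P1:NH2 P2:NH1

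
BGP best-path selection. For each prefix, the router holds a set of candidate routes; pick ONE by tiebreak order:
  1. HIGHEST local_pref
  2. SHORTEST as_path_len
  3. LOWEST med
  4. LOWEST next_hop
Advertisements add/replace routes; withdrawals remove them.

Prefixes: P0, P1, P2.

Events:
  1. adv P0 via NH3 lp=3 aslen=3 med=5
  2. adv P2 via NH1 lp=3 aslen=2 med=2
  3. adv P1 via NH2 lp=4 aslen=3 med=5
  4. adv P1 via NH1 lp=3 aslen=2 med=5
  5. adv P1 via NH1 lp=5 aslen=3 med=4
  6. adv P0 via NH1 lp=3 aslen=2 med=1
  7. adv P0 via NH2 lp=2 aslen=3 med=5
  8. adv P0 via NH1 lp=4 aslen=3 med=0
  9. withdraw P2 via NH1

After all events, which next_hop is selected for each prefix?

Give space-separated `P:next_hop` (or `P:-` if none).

Op 1: best P0=NH3 P1=- P2=-
Op 2: best P0=NH3 P1=- P2=NH1
Op 3: best P0=NH3 P1=NH2 P2=NH1
Op 4: best P0=NH3 P1=NH2 P2=NH1
Op 5: best P0=NH3 P1=NH1 P2=NH1
Op 6: best P0=NH1 P1=NH1 P2=NH1
Op 7: best P0=NH1 P1=NH1 P2=NH1
Op 8: best P0=NH1 P1=NH1 P2=NH1
Op 9: best P0=NH1 P1=NH1 P2=-

Answer: P0:NH1 P1:NH1 P2:-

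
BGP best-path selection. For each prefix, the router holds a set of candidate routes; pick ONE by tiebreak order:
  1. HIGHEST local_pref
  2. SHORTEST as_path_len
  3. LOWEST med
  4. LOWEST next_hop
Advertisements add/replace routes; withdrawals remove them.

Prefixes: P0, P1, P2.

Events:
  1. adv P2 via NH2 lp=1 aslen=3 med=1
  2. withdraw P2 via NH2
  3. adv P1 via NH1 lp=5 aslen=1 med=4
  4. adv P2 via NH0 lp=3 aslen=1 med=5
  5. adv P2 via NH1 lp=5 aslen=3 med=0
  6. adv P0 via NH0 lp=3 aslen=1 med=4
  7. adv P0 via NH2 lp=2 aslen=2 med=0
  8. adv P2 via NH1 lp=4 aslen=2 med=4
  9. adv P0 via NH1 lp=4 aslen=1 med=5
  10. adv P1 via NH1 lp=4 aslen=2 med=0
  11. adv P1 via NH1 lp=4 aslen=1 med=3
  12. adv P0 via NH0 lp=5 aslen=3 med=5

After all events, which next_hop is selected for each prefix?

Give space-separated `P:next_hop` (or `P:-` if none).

Answer: P0:NH0 P1:NH1 P2:NH1

Derivation:
Op 1: best P0=- P1=- P2=NH2
Op 2: best P0=- P1=- P2=-
Op 3: best P0=- P1=NH1 P2=-
Op 4: best P0=- P1=NH1 P2=NH0
Op 5: best P0=- P1=NH1 P2=NH1
Op 6: best P0=NH0 P1=NH1 P2=NH1
Op 7: best P0=NH0 P1=NH1 P2=NH1
Op 8: best P0=NH0 P1=NH1 P2=NH1
Op 9: best P0=NH1 P1=NH1 P2=NH1
Op 10: best P0=NH1 P1=NH1 P2=NH1
Op 11: best P0=NH1 P1=NH1 P2=NH1
Op 12: best P0=NH0 P1=NH1 P2=NH1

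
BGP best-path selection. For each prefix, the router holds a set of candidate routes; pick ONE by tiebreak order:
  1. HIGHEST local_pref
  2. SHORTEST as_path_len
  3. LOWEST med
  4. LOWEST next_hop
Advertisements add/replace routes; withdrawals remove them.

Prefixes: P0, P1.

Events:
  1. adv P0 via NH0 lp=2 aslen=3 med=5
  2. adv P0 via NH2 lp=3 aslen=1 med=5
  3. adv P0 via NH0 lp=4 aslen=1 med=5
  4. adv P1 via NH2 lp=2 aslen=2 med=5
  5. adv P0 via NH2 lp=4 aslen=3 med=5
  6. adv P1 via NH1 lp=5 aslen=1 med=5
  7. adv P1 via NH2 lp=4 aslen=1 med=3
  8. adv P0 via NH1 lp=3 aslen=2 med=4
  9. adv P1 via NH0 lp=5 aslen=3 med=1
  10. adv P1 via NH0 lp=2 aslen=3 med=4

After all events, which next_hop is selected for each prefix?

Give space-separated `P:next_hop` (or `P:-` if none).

Answer: P0:NH0 P1:NH1

Derivation:
Op 1: best P0=NH0 P1=-
Op 2: best P0=NH2 P1=-
Op 3: best P0=NH0 P1=-
Op 4: best P0=NH0 P1=NH2
Op 5: best P0=NH0 P1=NH2
Op 6: best P0=NH0 P1=NH1
Op 7: best P0=NH0 P1=NH1
Op 8: best P0=NH0 P1=NH1
Op 9: best P0=NH0 P1=NH1
Op 10: best P0=NH0 P1=NH1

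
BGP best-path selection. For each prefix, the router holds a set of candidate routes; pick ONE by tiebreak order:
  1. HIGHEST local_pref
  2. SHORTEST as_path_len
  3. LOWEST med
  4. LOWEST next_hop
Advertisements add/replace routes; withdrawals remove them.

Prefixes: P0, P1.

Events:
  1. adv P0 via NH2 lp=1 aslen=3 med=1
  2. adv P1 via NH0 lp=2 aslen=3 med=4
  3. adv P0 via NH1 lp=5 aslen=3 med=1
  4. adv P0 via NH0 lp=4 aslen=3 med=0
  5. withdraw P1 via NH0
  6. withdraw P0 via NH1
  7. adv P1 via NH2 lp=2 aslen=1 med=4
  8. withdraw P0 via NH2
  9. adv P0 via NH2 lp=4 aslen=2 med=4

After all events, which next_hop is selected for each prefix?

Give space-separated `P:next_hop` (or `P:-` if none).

Answer: P0:NH2 P1:NH2

Derivation:
Op 1: best P0=NH2 P1=-
Op 2: best P0=NH2 P1=NH0
Op 3: best P0=NH1 P1=NH0
Op 4: best P0=NH1 P1=NH0
Op 5: best P0=NH1 P1=-
Op 6: best P0=NH0 P1=-
Op 7: best P0=NH0 P1=NH2
Op 8: best P0=NH0 P1=NH2
Op 9: best P0=NH2 P1=NH2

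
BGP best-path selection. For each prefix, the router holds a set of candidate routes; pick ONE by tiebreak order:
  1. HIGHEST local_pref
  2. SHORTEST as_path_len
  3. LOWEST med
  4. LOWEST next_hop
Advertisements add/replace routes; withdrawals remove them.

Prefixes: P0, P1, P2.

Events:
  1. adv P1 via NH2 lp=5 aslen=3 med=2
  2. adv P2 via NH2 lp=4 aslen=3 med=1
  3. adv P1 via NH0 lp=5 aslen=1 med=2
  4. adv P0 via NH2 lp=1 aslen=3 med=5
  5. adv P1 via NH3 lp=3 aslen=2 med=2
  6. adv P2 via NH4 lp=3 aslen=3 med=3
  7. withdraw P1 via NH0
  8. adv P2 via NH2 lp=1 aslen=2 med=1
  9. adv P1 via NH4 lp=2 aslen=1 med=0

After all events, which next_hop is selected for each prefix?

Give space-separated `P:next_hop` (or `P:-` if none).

Op 1: best P0=- P1=NH2 P2=-
Op 2: best P0=- P1=NH2 P2=NH2
Op 3: best P0=- P1=NH0 P2=NH2
Op 4: best P0=NH2 P1=NH0 P2=NH2
Op 5: best P0=NH2 P1=NH0 P2=NH2
Op 6: best P0=NH2 P1=NH0 P2=NH2
Op 7: best P0=NH2 P1=NH2 P2=NH2
Op 8: best P0=NH2 P1=NH2 P2=NH4
Op 9: best P0=NH2 P1=NH2 P2=NH4

Answer: P0:NH2 P1:NH2 P2:NH4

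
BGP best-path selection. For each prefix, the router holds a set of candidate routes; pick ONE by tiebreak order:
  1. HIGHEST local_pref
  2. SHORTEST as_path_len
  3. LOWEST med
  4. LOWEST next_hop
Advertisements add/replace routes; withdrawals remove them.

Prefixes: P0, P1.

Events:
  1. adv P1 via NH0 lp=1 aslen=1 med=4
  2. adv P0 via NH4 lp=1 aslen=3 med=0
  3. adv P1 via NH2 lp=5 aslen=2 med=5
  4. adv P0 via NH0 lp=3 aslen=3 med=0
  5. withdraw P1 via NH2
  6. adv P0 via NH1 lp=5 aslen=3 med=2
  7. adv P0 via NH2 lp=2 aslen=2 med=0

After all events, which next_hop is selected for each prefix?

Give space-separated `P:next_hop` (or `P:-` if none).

Op 1: best P0=- P1=NH0
Op 2: best P0=NH4 P1=NH0
Op 3: best P0=NH4 P1=NH2
Op 4: best P0=NH0 P1=NH2
Op 5: best P0=NH0 P1=NH0
Op 6: best P0=NH1 P1=NH0
Op 7: best P0=NH1 P1=NH0

Answer: P0:NH1 P1:NH0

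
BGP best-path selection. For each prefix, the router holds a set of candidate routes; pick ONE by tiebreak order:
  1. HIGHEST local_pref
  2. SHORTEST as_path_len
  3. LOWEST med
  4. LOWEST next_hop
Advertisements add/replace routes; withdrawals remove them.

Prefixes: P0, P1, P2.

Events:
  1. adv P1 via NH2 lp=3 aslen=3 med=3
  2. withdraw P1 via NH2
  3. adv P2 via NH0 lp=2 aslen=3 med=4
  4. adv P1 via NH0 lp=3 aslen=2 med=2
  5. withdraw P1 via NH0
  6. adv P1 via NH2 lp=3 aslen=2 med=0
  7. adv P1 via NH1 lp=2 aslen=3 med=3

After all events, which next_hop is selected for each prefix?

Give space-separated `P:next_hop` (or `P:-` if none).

Op 1: best P0=- P1=NH2 P2=-
Op 2: best P0=- P1=- P2=-
Op 3: best P0=- P1=- P2=NH0
Op 4: best P0=- P1=NH0 P2=NH0
Op 5: best P0=- P1=- P2=NH0
Op 6: best P0=- P1=NH2 P2=NH0
Op 7: best P0=- P1=NH2 P2=NH0

Answer: P0:- P1:NH2 P2:NH0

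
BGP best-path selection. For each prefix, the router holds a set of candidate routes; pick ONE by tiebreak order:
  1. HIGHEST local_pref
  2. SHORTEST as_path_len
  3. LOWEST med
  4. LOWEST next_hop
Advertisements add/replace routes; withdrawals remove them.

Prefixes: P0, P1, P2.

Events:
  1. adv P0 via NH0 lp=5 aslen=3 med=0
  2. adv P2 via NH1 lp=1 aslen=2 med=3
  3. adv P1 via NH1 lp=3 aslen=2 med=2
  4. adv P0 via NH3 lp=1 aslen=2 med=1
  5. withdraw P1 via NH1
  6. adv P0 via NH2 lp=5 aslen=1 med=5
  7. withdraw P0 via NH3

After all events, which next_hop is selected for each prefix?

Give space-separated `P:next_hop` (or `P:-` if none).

Answer: P0:NH2 P1:- P2:NH1

Derivation:
Op 1: best P0=NH0 P1=- P2=-
Op 2: best P0=NH0 P1=- P2=NH1
Op 3: best P0=NH0 P1=NH1 P2=NH1
Op 4: best P0=NH0 P1=NH1 P2=NH1
Op 5: best P0=NH0 P1=- P2=NH1
Op 6: best P0=NH2 P1=- P2=NH1
Op 7: best P0=NH2 P1=- P2=NH1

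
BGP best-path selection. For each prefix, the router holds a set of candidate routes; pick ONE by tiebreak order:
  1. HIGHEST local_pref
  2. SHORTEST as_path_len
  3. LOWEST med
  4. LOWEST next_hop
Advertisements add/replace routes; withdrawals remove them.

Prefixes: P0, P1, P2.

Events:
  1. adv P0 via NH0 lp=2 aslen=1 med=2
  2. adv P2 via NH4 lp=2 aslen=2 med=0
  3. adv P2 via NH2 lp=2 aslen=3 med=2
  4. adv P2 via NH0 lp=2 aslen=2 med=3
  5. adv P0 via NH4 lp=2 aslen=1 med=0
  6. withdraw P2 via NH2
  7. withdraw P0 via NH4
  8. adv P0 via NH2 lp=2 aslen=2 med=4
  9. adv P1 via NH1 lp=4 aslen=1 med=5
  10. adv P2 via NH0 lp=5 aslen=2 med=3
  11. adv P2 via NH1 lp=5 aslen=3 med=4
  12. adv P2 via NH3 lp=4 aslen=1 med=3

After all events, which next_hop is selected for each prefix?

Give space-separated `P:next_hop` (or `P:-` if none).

Op 1: best P0=NH0 P1=- P2=-
Op 2: best P0=NH0 P1=- P2=NH4
Op 3: best P0=NH0 P1=- P2=NH4
Op 4: best P0=NH0 P1=- P2=NH4
Op 5: best P0=NH4 P1=- P2=NH4
Op 6: best P0=NH4 P1=- P2=NH4
Op 7: best P0=NH0 P1=- P2=NH4
Op 8: best P0=NH0 P1=- P2=NH4
Op 9: best P0=NH0 P1=NH1 P2=NH4
Op 10: best P0=NH0 P1=NH1 P2=NH0
Op 11: best P0=NH0 P1=NH1 P2=NH0
Op 12: best P0=NH0 P1=NH1 P2=NH0

Answer: P0:NH0 P1:NH1 P2:NH0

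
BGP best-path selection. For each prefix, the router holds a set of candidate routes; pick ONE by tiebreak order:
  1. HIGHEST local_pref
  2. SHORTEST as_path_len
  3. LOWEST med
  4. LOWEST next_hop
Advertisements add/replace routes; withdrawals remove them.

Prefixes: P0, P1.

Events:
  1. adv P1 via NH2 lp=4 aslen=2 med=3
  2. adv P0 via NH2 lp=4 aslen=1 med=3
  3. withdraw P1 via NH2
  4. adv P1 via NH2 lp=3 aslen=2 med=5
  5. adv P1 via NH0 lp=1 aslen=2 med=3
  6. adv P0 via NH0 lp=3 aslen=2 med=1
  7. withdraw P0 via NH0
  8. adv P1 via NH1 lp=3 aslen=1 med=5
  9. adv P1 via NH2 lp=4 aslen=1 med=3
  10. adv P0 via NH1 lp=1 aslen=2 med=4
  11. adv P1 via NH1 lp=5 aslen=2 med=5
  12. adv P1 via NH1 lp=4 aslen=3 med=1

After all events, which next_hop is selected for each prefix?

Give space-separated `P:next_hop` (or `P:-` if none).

Answer: P0:NH2 P1:NH2

Derivation:
Op 1: best P0=- P1=NH2
Op 2: best P0=NH2 P1=NH2
Op 3: best P0=NH2 P1=-
Op 4: best P0=NH2 P1=NH2
Op 5: best P0=NH2 P1=NH2
Op 6: best P0=NH2 P1=NH2
Op 7: best P0=NH2 P1=NH2
Op 8: best P0=NH2 P1=NH1
Op 9: best P0=NH2 P1=NH2
Op 10: best P0=NH2 P1=NH2
Op 11: best P0=NH2 P1=NH1
Op 12: best P0=NH2 P1=NH2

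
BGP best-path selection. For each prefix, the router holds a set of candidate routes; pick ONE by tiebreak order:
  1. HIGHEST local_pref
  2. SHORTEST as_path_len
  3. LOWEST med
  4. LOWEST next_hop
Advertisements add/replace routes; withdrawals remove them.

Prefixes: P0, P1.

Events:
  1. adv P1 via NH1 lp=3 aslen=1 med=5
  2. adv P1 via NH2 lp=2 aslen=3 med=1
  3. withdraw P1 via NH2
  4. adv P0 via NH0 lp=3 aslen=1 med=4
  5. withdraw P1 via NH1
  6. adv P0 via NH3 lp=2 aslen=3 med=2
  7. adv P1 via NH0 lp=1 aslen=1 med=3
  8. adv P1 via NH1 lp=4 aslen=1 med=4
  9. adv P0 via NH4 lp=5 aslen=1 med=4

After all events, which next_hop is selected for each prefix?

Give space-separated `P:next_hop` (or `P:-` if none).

Answer: P0:NH4 P1:NH1

Derivation:
Op 1: best P0=- P1=NH1
Op 2: best P0=- P1=NH1
Op 3: best P0=- P1=NH1
Op 4: best P0=NH0 P1=NH1
Op 5: best P0=NH0 P1=-
Op 6: best P0=NH0 P1=-
Op 7: best P0=NH0 P1=NH0
Op 8: best P0=NH0 P1=NH1
Op 9: best P0=NH4 P1=NH1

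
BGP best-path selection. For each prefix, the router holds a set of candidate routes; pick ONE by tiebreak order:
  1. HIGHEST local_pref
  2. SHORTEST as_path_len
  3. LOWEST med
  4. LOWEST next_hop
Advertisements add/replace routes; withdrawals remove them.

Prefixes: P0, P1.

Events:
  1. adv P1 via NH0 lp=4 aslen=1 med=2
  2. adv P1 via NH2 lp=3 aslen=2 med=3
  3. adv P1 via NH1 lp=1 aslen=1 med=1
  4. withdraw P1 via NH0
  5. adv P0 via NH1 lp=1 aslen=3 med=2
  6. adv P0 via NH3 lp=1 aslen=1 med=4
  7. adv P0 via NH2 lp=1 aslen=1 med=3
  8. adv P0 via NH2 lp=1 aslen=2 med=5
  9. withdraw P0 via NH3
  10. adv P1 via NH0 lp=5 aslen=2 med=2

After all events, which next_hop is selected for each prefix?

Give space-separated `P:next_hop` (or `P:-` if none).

Op 1: best P0=- P1=NH0
Op 2: best P0=- P1=NH0
Op 3: best P0=- P1=NH0
Op 4: best P0=- P1=NH2
Op 5: best P0=NH1 P1=NH2
Op 6: best P0=NH3 P1=NH2
Op 7: best P0=NH2 P1=NH2
Op 8: best P0=NH3 P1=NH2
Op 9: best P0=NH2 P1=NH2
Op 10: best P0=NH2 P1=NH0

Answer: P0:NH2 P1:NH0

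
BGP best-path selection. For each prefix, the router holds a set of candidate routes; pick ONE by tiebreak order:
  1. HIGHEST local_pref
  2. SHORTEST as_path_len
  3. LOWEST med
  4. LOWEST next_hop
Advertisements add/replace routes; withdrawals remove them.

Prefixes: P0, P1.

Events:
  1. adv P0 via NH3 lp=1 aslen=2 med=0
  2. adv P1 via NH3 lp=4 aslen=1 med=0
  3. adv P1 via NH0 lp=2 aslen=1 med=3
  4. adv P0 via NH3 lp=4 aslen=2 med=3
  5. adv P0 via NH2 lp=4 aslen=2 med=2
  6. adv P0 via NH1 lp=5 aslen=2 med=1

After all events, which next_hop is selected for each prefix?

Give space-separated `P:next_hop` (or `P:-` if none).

Answer: P0:NH1 P1:NH3

Derivation:
Op 1: best P0=NH3 P1=-
Op 2: best P0=NH3 P1=NH3
Op 3: best P0=NH3 P1=NH3
Op 4: best P0=NH3 P1=NH3
Op 5: best P0=NH2 P1=NH3
Op 6: best P0=NH1 P1=NH3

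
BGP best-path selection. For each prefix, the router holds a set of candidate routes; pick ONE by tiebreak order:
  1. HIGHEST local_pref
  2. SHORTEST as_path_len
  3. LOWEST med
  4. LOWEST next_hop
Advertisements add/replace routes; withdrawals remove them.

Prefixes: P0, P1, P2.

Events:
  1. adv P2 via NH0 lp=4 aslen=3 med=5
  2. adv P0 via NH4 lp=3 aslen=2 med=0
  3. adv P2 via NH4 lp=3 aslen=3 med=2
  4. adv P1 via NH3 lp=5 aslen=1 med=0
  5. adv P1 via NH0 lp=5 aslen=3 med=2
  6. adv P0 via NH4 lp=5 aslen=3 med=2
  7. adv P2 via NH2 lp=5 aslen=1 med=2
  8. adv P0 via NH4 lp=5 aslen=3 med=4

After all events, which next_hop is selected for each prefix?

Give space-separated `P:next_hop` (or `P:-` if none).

Answer: P0:NH4 P1:NH3 P2:NH2

Derivation:
Op 1: best P0=- P1=- P2=NH0
Op 2: best P0=NH4 P1=- P2=NH0
Op 3: best P0=NH4 P1=- P2=NH0
Op 4: best P0=NH4 P1=NH3 P2=NH0
Op 5: best P0=NH4 P1=NH3 P2=NH0
Op 6: best P0=NH4 P1=NH3 P2=NH0
Op 7: best P0=NH4 P1=NH3 P2=NH2
Op 8: best P0=NH4 P1=NH3 P2=NH2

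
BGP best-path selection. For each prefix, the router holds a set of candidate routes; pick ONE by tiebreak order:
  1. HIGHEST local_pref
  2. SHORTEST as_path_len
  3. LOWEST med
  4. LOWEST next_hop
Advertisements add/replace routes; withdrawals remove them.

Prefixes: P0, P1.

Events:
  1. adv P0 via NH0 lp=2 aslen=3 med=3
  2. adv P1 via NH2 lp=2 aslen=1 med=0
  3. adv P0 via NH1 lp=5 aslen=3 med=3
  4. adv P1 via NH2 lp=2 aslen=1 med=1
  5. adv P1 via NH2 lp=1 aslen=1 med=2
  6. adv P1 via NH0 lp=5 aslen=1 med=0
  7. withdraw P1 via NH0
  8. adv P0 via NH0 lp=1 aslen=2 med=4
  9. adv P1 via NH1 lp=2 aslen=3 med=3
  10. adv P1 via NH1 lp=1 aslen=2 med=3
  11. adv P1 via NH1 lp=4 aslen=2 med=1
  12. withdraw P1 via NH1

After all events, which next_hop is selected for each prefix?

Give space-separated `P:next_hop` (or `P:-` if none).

Op 1: best P0=NH0 P1=-
Op 2: best P0=NH0 P1=NH2
Op 3: best P0=NH1 P1=NH2
Op 4: best P0=NH1 P1=NH2
Op 5: best P0=NH1 P1=NH2
Op 6: best P0=NH1 P1=NH0
Op 7: best P0=NH1 P1=NH2
Op 8: best P0=NH1 P1=NH2
Op 9: best P0=NH1 P1=NH1
Op 10: best P0=NH1 P1=NH2
Op 11: best P0=NH1 P1=NH1
Op 12: best P0=NH1 P1=NH2

Answer: P0:NH1 P1:NH2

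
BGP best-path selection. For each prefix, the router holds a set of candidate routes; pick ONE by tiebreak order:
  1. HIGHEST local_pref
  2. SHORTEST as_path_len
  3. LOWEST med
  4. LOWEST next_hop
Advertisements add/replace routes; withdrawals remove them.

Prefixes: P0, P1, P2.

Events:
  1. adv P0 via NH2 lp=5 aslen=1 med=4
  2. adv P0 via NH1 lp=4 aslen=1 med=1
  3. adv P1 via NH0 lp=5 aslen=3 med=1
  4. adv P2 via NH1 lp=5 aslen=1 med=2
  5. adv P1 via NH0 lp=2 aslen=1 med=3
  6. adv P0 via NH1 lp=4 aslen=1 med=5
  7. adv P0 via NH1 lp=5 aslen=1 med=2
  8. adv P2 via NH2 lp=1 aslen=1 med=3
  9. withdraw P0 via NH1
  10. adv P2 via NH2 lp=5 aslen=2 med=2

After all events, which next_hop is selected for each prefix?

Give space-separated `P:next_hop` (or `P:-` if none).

Op 1: best P0=NH2 P1=- P2=-
Op 2: best P0=NH2 P1=- P2=-
Op 3: best P0=NH2 P1=NH0 P2=-
Op 4: best P0=NH2 P1=NH0 P2=NH1
Op 5: best P0=NH2 P1=NH0 P2=NH1
Op 6: best P0=NH2 P1=NH0 P2=NH1
Op 7: best P0=NH1 P1=NH0 P2=NH1
Op 8: best P0=NH1 P1=NH0 P2=NH1
Op 9: best P0=NH2 P1=NH0 P2=NH1
Op 10: best P0=NH2 P1=NH0 P2=NH1

Answer: P0:NH2 P1:NH0 P2:NH1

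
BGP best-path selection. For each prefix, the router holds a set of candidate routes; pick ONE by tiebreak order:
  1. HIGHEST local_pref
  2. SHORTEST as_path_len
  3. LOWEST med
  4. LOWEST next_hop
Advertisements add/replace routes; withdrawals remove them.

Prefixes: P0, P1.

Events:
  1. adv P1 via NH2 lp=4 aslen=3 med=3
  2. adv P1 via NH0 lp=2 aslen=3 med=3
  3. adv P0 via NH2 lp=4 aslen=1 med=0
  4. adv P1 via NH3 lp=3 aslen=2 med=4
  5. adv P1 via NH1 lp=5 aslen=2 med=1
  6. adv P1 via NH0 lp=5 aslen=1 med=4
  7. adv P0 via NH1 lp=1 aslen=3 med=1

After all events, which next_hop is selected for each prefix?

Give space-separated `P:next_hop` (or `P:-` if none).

Op 1: best P0=- P1=NH2
Op 2: best P0=- P1=NH2
Op 3: best P0=NH2 P1=NH2
Op 4: best P0=NH2 P1=NH2
Op 5: best P0=NH2 P1=NH1
Op 6: best P0=NH2 P1=NH0
Op 7: best P0=NH2 P1=NH0

Answer: P0:NH2 P1:NH0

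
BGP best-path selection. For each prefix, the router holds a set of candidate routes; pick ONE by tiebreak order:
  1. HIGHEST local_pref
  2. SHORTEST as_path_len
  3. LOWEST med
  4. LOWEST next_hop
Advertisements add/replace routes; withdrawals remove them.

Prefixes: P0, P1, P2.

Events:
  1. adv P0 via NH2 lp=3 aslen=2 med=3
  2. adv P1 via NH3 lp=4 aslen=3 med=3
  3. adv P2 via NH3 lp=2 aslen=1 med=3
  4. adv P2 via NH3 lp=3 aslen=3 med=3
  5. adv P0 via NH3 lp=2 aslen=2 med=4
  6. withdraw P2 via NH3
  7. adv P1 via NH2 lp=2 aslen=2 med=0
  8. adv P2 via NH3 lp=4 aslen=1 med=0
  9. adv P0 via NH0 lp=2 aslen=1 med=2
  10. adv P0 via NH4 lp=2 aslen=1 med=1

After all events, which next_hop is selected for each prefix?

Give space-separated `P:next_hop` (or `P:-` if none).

Op 1: best P0=NH2 P1=- P2=-
Op 2: best P0=NH2 P1=NH3 P2=-
Op 3: best P0=NH2 P1=NH3 P2=NH3
Op 4: best P0=NH2 P1=NH3 P2=NH3
Op 5: best P0=NH2 P1=NH3 P2=NH3
Op 6: best P0=NH2 P1=NH3 P2=-
Op 7: best P0=NH2 P1=NH3 P2=-
Op 8: best P0=NH2 P1=NH3 P2=NH3
Op 9: best P0=NH2 P1=NH3 P2=NH3
Op 10: best P0=NH2 P1=NH3 P2=NH3

Answer: P0:NH2 P1:NH3 P2:NH3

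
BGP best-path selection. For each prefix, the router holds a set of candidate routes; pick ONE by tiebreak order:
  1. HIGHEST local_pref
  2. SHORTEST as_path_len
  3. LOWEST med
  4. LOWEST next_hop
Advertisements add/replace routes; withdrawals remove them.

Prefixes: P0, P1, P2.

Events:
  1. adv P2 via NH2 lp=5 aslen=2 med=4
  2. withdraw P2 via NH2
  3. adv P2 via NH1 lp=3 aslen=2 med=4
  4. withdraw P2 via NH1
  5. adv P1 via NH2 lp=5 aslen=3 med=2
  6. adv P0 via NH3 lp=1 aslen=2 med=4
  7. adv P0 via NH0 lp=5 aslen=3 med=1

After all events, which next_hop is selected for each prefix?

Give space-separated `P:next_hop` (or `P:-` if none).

Op 1: best P0=- P1=- P2=NH2
Op 2: best P0=- P1=- P2=-
Op 3: best P0=- P1=- P2=NH1
Op 4: best P0=- P1=- P2=-
Op 5: best P0=- P1=NH2 P2=-
Op 6: best P0=NH3 P1=NH2 P2=-
Op 7: best P0=NH0 P1=NH2 P2=-

Answer: P0:NH0 P1:NH2 P2:-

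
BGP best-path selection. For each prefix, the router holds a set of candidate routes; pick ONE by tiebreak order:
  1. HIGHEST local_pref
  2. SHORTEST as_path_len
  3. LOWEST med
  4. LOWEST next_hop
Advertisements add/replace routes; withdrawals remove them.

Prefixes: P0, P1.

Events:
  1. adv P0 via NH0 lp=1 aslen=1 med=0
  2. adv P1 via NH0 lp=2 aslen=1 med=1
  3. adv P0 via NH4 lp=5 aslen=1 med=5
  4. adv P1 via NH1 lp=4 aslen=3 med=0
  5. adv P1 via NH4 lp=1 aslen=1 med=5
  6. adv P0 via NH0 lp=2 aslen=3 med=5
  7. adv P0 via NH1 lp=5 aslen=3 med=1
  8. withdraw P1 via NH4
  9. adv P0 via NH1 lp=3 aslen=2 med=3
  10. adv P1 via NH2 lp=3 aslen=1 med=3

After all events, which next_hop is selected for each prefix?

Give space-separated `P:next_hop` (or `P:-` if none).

Op 1: best P0=NH0 P1=-
Op 2: best P0=NH0 P1=NH0
Op 3: best P0=NH4 P1=NH0
Op 4: best P0=NH4 P1=NH1
Op 5: best P0=NH4 P1=NH1
Op 6: best P0=NH4 P1=NH1
Op 7: best P0=NH4 P1=NH1
Op 8: best P0=NH4 P1=NH1
Op 9: best P0=NH4 P1=NH1
Op 10: best P0=NH4 P1=NH1

Answer: P0:NH4 P1:NH1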